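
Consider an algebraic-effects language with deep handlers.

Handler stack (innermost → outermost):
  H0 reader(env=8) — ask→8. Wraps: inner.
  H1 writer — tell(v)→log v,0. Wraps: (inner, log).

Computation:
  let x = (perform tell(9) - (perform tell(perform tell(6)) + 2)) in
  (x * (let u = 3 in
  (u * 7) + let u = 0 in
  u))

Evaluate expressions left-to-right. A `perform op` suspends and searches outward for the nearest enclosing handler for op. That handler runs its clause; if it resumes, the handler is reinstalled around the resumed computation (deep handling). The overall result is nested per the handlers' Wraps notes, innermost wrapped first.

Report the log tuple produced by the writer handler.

Answer: (9, 6, 0)

Step-by-step:
tell(9) @ H1 ⇒ log+=9
tell(6) @ H1 ⇒ log+=6
tell(0) @ H1 ⇒ log+=0
H0 returns -42
H1 returns (-42, (9, 6, 0))
= (-42, (9, 6, 0))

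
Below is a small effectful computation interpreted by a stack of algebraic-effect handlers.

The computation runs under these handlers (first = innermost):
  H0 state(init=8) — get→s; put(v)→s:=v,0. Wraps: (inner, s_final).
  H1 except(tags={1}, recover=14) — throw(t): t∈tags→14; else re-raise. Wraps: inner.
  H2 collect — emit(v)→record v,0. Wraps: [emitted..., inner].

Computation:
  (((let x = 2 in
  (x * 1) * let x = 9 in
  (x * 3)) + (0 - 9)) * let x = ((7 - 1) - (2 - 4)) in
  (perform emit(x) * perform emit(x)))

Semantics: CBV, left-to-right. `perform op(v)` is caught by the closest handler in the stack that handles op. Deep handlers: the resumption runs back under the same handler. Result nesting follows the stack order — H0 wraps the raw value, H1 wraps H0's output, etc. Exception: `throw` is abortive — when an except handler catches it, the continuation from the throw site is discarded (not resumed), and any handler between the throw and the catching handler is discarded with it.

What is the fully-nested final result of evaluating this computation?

Answer: [8, 8, (0, 8)]

Working:
emit(8) @ H2 ⇒ out+=8
emit(8) @ H2 ⇒ out+=8
H0 returns (0, 8)
H1 returns (0, 8)
H2 returns [8, 8, (0, 8)]
= [8, 8, (0, 8)]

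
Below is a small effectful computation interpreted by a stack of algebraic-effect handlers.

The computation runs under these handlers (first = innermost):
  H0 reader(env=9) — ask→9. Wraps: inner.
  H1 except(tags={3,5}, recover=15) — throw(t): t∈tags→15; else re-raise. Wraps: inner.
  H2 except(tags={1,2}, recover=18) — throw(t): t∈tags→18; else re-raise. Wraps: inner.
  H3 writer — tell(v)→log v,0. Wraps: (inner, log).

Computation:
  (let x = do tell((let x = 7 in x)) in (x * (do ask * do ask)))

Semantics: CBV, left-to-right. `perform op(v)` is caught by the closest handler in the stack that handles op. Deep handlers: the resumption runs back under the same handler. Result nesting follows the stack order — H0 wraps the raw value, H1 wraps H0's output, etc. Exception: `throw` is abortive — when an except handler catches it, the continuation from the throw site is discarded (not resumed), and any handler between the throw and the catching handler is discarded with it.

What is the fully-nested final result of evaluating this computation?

Evaluation trace:
tell(7) @ H3 ⇒ log+=7
ask @ H0 ⇒ 9
ask @ H0 ⇒ 9
H0 returns 0
H1 returns 0
H2 returns 0
H3 returns (0, (7))
= (0, (7))

Answer: (0, (7))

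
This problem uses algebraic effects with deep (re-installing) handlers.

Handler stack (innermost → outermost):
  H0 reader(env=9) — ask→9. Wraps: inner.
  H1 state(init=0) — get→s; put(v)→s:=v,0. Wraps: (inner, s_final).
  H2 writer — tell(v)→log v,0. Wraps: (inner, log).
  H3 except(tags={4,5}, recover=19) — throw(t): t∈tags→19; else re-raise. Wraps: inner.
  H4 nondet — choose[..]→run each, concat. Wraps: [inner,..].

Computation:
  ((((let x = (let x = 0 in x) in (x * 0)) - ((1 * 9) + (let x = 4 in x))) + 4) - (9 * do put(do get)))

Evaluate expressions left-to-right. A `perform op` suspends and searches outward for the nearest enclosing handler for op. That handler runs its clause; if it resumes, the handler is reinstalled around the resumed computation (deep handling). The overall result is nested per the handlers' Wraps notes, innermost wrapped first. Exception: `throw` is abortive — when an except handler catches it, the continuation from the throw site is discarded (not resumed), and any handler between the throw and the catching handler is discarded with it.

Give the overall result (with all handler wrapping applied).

Answer: [((-9, 0), ())]

Working:
get @ H1 ⇒ 0
put(0) @ H1 ⇒ s:=0
H0 returns -9
H1 returns (-9, 0)
H2 returns ((-9, 0), ())
H3 returns ((-9, 0), ())
H4 returns [((-9, 0), ())]
= [((-9, 0), ())]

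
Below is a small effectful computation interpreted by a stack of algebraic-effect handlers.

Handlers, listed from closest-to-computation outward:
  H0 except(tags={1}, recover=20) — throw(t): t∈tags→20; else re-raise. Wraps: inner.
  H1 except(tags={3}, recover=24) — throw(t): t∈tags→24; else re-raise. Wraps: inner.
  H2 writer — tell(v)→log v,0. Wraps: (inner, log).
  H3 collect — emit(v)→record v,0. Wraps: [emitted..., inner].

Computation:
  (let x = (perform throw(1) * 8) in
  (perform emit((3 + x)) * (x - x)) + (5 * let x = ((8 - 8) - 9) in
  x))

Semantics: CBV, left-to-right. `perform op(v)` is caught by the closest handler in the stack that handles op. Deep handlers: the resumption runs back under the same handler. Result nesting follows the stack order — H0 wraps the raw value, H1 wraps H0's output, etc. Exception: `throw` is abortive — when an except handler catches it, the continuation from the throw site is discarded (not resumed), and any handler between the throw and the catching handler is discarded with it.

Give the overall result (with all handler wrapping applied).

Answer: [(20, ())]

Working:
throw(1) @ H0 caught ⇒ 20
H1 returns 20
H2 returns (20, ())
H3 returns [(20, ())]
= [(20, ())]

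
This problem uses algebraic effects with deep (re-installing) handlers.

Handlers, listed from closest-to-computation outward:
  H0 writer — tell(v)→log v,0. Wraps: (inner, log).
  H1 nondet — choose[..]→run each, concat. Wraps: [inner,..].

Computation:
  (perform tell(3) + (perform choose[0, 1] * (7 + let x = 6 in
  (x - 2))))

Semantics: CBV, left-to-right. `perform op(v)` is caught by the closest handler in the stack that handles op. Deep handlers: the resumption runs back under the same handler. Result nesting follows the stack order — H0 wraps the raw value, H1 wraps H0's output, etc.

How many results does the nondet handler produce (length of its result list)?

Answer: 2

Step-by-step:
tell(3) @ H0 ⇒ log+=3
choose[0, 1] @ H1
  branch[0] choose=0:
    H0 returns (0, (3))
    H1 returns [(0, (3))]
  branch[1] choose=1:
    H0 returns (11, (3))
    H1 returns [(11, (3))]
= [(0, (3)), (11, (3))]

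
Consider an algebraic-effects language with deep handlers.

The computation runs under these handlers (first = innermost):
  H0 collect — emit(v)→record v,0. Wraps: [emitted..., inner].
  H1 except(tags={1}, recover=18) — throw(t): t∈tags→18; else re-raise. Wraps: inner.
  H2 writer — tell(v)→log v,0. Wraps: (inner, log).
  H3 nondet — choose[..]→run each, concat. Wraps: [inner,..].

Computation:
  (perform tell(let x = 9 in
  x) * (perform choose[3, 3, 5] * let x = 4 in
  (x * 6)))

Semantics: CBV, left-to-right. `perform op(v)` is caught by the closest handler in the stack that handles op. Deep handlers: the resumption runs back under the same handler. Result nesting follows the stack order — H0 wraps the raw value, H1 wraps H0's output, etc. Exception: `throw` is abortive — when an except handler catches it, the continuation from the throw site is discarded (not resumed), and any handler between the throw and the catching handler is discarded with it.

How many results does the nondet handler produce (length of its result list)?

Answer: 3

Working:
tell(9) @ H2 ⇒ log+=9
choose[3, 3, 5] @ H3
  branch[0] choose=3:
    H0 returns [0]
    H1 returns [0]
    H2 returns ([0], (9))
    H3 returns [([0], (9))]
  branch[1] choose=3:
    H0 returns [0]
    H1 returns [0]
    H2 returns ([0], (9))
    H3 returns [([0], (9))]
  branch[2] choose=5:
    H0 returns [0]
    H1 returns [0]
    H2 returns ([0], (9))
    H3 returns [([0], (9))]
= [([0], (9)), ([0], (9)), ([0], (9))]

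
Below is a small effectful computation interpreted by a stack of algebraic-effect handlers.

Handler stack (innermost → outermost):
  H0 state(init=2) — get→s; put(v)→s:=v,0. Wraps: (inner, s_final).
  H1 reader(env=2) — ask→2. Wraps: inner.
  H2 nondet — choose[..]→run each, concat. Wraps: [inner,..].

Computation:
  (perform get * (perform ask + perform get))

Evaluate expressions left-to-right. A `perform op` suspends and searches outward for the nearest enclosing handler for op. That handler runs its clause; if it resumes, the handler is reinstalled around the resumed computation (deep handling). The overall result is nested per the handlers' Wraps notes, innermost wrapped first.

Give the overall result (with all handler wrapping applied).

Step-by-step:
get @ H0 ⇒ 2
ask @ H1 ⇒ 2
get @ H0 ⇒ 2
H0 returns (8, 2)
H1 returns (8, 2)
H2 returns [(8, 2)]
= [(8, 2)]

Answer: [(8, 2)]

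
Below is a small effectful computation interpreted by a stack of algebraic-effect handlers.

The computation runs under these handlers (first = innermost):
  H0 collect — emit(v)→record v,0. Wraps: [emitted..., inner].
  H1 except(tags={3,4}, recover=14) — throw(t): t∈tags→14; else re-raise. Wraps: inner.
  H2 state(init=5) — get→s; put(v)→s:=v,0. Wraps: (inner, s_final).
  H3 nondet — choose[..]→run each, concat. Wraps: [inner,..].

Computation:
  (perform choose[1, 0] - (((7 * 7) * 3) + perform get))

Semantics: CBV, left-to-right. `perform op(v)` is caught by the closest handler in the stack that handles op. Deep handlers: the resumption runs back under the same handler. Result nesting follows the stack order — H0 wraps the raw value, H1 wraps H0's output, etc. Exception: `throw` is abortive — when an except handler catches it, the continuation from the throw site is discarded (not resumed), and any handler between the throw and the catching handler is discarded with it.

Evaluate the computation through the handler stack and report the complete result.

Working:
choose[1, 0] @ H3
  branch[0] choose=1:
    get @ H2 ⇒ 5
    H0 returns [-151]
    H1 returns [-151]
    H2 returns ([-151], 5)
    H3 returns [([-151], 5)]
  branch[1] choose=0:
    get @ H2 ⇒ 5
    H0 returns [-152]
    H1 returns [-152]
    H2 returns ([-152], 5)
    H3 returns [([-152], 5)]
= [([-151], 5), ([-152], 5)]

Answer: [([-151], 5), ([-152], 5)]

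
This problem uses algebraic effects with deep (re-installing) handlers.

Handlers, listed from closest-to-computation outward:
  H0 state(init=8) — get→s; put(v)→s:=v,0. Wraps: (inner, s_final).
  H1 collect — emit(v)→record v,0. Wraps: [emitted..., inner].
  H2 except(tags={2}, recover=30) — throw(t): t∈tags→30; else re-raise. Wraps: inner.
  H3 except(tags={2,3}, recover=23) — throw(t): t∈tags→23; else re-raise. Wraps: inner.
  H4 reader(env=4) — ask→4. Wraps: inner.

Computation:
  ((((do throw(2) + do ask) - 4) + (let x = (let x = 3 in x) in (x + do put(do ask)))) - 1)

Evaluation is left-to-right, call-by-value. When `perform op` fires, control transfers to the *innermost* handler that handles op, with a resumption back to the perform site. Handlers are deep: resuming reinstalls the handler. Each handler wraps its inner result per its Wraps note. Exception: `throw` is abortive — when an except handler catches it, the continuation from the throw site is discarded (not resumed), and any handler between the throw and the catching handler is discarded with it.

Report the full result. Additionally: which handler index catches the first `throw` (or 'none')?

Working:
throw(2) @ H2 caught ⇒ 30
H3 returns 30
H4 returns 30
= 30

Answer: 30 ; first throw caught by: H2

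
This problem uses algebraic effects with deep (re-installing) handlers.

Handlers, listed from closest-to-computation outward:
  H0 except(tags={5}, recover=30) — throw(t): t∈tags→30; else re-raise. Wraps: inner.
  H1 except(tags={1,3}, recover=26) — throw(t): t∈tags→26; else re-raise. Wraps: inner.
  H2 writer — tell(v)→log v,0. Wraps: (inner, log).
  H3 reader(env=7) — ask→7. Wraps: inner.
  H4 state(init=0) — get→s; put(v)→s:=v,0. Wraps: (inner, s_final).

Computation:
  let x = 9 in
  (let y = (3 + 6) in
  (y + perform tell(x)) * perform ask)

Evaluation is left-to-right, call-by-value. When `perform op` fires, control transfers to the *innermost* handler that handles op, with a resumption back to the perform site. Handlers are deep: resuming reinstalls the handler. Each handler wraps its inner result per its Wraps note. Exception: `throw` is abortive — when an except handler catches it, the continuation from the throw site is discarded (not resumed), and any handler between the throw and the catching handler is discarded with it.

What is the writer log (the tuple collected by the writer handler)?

Evaluation trace:
tell(9) @ H2 ⇒ log+=9
ask @ H3 ⇒ 7
H0 returns 63
H1 returns 63
H2 returns (63, (9))
H3 returns (63, (9))
H4 returns ((63, (9)), 0)
= ((63, (9)), 0)

Answer: (9)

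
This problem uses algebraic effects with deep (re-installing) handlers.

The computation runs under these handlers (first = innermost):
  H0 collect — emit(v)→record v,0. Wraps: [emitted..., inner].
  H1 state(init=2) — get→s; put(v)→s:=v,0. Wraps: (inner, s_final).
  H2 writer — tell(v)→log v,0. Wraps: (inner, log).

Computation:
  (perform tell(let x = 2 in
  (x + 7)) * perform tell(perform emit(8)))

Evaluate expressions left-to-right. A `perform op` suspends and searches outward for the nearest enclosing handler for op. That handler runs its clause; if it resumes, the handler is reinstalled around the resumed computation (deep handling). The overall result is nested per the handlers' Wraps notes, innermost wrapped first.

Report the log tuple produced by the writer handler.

Evaluation trace:
tell(9) @ H2 ⇒ log+=9
emit(8) @ H0 ⇒ out+=8
tell(0) @ H2 ⇒ log+=0
H0 returns [8, 0]
H1 returns ([8, 0], 2)
H2 returns (([8, 0], 2), (9, 0))
= (([8, 0], 2), (9, 0))

Answer: (9, 0)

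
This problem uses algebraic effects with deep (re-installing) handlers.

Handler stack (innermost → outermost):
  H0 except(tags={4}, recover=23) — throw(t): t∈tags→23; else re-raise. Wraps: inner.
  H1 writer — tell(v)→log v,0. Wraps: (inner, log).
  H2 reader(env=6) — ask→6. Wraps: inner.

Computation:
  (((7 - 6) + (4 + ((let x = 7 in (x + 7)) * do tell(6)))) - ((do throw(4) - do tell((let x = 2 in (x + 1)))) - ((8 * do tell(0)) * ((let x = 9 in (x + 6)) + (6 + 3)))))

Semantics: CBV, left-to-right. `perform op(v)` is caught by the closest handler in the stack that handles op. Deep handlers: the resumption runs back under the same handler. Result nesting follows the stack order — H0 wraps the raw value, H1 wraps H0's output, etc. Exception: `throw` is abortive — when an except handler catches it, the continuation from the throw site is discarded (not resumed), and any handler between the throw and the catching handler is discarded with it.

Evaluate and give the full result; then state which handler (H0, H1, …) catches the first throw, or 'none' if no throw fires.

Evaluation trace:
tell(6) @ H1 ⇒ log+=6
throw(4) @ H0 caught ⇒ 23
H1 returns (23, (6))
H2 returns (23, (6))
= (23, (6))

Answer: (23, (6)) ; first throw caught by: H0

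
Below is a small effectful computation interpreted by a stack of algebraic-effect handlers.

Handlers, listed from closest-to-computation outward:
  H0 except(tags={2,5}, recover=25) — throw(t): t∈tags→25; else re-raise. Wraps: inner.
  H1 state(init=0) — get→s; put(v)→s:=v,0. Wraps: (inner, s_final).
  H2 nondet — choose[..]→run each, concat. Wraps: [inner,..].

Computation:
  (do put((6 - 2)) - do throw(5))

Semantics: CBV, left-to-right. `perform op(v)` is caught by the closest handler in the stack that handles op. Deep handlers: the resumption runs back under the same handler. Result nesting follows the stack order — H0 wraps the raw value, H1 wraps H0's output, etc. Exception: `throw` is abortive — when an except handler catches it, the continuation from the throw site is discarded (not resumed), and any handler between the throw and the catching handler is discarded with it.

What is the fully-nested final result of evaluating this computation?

Answer: [(25, 4)]

Working:
put(4) @ H1 ⇒ s:=4
throw(5) @ H0 caught ⇒ 25
H1 returns (25, 4)
H2 returns [(25, 4)]
= [(25, 4)]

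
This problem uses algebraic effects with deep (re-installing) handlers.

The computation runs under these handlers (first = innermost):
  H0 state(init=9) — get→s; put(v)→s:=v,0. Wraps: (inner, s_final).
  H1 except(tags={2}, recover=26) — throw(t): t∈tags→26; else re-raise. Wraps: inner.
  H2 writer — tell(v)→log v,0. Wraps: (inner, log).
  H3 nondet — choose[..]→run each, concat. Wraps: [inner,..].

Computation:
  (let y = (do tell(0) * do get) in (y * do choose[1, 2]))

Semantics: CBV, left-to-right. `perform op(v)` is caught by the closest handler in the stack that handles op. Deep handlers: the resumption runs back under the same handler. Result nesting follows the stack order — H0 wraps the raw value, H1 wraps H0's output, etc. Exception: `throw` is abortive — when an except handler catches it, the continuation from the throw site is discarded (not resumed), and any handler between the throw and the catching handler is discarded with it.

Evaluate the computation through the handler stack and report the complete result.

Evaluation trace:
tell(0) @ H2 ⇒ log+=0
get @ H0 ⇒ 9
choose[1, 2] @ H3
  branch[0] choose=1:
    H0 returns (0, 9)
    H1 returns (0, 9)
    H2 returns ((0, 9), (0))
    H3 returns [((0, 9), (0))]
  branch[1] choose=2:
    H0 returns (0, 9)
    H1 returns (0, 9)
    H2 returns ((0, 9), (0))
    H3 returns [((0, 9), (0))]
= [((0, 9), (0)), ((0, 9), (0))]

Answer: [((0, 9), (0)), ((0, 9), (0))]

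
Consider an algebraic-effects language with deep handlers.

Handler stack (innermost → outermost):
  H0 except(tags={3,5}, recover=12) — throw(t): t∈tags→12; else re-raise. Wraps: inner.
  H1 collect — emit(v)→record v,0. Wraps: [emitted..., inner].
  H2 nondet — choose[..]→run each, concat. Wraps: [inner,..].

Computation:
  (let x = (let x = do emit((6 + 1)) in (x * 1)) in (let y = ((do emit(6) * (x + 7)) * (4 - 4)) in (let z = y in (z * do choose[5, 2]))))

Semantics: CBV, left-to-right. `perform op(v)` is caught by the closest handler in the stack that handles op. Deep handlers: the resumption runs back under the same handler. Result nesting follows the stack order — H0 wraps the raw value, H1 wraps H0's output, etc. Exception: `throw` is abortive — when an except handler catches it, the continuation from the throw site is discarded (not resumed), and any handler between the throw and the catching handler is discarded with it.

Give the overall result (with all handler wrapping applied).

Working:
emit(7) @ H1 ⇒ out+=7
emit(6) @ H1 ⇒ out+=6
choose[5, 2] @ H2
  branch[0] choose=5:
    H0 returns 0
    H1 returns [7, 6, 0]
    H2 returns [[7, 6, 0]]
  branch[1] choose=2:
    H0 returns 0
    H1 returns [7, 6, 0]
    H2 returns [[7, 6, 0]]
= [[7, 6, 0], [7, 6, 0]]

Answer: [[7, 6, 0], [7, 6, 0]]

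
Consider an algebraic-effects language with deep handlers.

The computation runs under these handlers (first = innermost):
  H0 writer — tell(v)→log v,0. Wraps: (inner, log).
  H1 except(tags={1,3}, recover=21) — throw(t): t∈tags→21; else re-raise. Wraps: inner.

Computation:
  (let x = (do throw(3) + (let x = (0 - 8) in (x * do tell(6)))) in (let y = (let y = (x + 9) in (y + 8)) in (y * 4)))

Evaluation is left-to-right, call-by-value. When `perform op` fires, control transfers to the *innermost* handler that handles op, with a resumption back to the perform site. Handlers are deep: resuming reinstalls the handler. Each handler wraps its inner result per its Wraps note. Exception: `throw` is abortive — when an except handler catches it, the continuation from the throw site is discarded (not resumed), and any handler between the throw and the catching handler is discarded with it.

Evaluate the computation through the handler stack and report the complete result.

Step-by-step:
throw(3) @ H1 caught ⇒ 21
= 21

Answer: 21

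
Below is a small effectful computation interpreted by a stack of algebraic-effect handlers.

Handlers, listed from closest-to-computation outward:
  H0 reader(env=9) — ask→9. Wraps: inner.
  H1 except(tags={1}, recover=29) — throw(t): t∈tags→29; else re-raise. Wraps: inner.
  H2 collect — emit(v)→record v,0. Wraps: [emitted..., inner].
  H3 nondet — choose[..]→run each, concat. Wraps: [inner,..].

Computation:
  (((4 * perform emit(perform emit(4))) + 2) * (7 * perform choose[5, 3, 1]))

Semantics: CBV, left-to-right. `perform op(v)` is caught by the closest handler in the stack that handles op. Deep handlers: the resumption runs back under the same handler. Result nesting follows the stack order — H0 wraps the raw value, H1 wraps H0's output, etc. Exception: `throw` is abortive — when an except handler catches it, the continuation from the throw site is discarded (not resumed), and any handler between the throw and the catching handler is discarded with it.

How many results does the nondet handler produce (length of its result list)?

Answer: 3

Evaluation trace:
emit(4) @ H2 ⇒ out+=4
emit(0) @ H2 ⇒ out+=0
choose[5, 3, 1] @ H3
  branch[0] choose=5:
    H0 returns 70
    H1 returns 70
    H2 returns [4, 0, 70]
    H3 returns [[4, 0, 70]]
  branch[1] choose=3:
    H0 returns 42
    H1 returns 42
    H2 returns [4, 0, 42]
    H3 returns [[4, 0, 42]]
  branch[2] choose=1:
    H0 returns 14
    H1 returns 14
    H2 returns [4, 0, 14]
    H3 returns [[4, 0, 14]]
= [[4, 0, 70], [4, 0, 42], [4, 0, 14]]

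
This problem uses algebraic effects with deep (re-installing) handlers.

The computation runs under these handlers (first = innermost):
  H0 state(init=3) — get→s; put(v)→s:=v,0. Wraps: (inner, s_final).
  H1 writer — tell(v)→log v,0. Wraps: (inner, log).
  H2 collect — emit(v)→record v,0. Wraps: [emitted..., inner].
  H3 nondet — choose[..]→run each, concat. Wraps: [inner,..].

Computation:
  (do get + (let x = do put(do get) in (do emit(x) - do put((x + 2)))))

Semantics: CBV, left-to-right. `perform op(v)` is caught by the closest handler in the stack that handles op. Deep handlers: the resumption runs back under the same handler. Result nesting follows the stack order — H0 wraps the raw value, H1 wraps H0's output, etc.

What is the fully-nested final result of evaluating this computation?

Answer: [[0, ((3, 2), ())]]

Step-by-step:
get @ H0 ⇒ 3
get @ H0 ⇒ 3
put(3) @ H0 ⇒ s:=3
emit(0) @ H2 ⇒ out+=0
put(2) @ H0 ⇒ s:=2
H0 returns (3, 2)
H1 returns ((3, 2), ())
H2 returns [0, ((3, 2), ())]
H3 returns [[0, ((3, 2), ())]]
= [[0, ((3, 2), ())]]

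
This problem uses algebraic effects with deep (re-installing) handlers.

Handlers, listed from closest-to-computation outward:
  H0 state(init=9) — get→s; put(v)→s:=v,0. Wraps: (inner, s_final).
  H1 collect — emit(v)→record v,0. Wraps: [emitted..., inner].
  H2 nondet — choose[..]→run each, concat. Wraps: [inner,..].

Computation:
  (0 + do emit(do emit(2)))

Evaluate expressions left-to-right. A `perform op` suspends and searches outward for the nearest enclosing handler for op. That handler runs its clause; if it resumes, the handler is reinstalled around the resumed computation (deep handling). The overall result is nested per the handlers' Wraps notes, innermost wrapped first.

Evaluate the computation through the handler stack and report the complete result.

Answer: [[2, 0, (0, 9)]]

Evaluation trace:
emit(2) @ H1 ⇒ out+=2
emit(0) @ H1 ⇒ out+=0
H0 returns (0, 9)
H1 returns [2, 0, (0, 9)]
H2 returns [[2, 0, (0, 9)]]
= [[2, 0, (0, 9)]]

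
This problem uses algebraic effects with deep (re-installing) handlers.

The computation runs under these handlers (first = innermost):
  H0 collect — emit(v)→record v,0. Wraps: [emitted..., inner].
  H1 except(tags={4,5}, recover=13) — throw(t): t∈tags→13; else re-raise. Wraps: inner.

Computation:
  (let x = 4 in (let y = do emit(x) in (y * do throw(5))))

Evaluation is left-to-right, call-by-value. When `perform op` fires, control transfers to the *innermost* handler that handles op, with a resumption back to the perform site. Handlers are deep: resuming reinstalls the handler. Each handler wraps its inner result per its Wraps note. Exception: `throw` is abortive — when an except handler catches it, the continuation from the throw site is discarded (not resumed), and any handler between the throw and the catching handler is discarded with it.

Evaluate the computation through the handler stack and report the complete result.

Answer: 13

Working:
emit(4) @ H0 ⇒ out+=4
throw(5) @ H1 caught ⇒ 13
= 13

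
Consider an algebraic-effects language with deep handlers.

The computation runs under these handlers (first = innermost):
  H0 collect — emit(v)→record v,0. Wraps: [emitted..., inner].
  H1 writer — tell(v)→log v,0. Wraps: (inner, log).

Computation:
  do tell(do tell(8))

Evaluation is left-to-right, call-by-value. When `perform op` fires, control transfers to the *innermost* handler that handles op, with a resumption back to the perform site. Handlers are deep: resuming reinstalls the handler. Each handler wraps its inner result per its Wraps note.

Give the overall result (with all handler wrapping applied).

Working:
tell(8) @ H1 ⇒ log+=8
tell(0) @ H1 ⇒ log+=0
H0 returns [0]
H1 returns ([0], (8, 0))
= ([0], (8, 0))

Answer: ([0], (8, 0))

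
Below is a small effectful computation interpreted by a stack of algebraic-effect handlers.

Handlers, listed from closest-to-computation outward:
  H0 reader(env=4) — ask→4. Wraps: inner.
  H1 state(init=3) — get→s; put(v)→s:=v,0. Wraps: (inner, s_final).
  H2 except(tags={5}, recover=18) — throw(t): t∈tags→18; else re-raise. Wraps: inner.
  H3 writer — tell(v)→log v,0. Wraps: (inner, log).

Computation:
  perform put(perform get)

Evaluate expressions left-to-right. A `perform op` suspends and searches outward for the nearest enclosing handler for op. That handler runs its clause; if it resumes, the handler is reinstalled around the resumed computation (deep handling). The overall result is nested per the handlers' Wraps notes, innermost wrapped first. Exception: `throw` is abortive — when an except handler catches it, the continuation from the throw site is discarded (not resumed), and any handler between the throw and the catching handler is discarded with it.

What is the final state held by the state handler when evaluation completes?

Answer: 3

Step-by-step:
get @ H1 ⇒ 3
put(3) @ H1 ⇒ s:=3
H0 returns 0
H1 returns (0, 3)
H2 returns (0, 3)
H3 returns ((0, 3), ())
= ((0, 3), ())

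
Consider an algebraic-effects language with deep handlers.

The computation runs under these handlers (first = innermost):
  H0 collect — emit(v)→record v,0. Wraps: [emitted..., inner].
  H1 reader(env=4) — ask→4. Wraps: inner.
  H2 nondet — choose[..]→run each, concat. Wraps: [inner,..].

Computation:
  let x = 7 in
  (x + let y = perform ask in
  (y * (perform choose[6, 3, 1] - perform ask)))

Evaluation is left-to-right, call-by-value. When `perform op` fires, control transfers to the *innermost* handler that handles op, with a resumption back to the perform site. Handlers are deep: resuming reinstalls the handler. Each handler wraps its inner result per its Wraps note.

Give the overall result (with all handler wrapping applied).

Answer: [[15], [3], [-5]]

Working:
ask @ H1 ⇒ 4
choose[6, 3, 1] @ H2
  branch[0] choose=6:
    ask @ H1 ⇒ 4
    H0 returns [15]
    H1 returns [15]
    H2 returns [[15]]
  branch[1] choose=3:
    ask @ H1 ⇒ 4
    H0 returns [3]
    H1 returns [3]
    H2 returns [[3]]
  branch[2] choose=1:
    ask @ H1 ⇒ 4
    H0 returns [-5]
    H1 returns [-5]
    H2 returns [[-5]]
= [[15], [3], [-5]]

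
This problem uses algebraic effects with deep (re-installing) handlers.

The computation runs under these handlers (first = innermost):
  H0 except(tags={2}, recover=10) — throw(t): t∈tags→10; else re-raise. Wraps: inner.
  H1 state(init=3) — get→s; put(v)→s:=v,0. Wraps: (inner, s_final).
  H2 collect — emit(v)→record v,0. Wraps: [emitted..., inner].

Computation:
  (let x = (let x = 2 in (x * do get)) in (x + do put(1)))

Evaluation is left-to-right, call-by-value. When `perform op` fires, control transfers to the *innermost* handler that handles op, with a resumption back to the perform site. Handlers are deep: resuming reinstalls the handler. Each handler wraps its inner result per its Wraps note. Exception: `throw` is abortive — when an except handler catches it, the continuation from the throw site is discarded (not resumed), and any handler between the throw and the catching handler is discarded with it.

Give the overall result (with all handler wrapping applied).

Evaluation trace:
get @ H1 ⇒ 3
put(1) @ H1 ⇒ s:=1
H0 returns 6
H1 returns (6, 1)
H2 returns [(6, 1)]
= [(6, 1)]

Answer: [(6, 1)]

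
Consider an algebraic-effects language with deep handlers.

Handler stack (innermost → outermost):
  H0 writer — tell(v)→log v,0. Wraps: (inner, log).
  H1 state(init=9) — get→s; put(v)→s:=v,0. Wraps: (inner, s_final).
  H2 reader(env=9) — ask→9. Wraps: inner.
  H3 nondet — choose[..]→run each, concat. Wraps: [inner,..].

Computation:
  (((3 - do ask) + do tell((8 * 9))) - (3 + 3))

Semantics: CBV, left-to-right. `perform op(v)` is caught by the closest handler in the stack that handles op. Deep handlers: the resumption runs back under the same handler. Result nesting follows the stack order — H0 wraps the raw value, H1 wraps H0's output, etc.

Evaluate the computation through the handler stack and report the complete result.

Answer: [((-12, (72)), 9)]

Step-by-step:
ask @ H2 ⇒ 9
tell(72) @ H0 ⇒ log+=72
H0 returns (-12, (72))
H1 returns ((-12, (72)), 9)
H2 returns ((-12, (72)), 9)
H3 returns [((-12, (72)), 9)]
= [((-12, (72)), 9)]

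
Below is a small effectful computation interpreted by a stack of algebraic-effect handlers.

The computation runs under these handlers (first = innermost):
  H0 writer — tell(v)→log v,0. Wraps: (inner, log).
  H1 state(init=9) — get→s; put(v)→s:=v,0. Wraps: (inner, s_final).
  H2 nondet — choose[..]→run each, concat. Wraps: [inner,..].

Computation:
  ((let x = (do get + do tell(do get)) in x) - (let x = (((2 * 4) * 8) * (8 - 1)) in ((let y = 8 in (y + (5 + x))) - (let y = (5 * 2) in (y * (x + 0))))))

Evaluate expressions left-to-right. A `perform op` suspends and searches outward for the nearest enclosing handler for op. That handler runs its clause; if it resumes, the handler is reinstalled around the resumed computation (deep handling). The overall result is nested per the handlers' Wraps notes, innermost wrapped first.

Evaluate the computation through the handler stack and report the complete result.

Step-by-step:
get @ H1 ⇒ 9
get @ H1 ⇒ 9
tell(9) @ H0 ⇒ log+=9
H0 returns (4028, (9))
H1 returns ((4028, (9)), 9)
H2 returns [((4028, (9)), 9)]
= [((4028, (9)), 9)]

Answer: [((4028, (9)), 9)]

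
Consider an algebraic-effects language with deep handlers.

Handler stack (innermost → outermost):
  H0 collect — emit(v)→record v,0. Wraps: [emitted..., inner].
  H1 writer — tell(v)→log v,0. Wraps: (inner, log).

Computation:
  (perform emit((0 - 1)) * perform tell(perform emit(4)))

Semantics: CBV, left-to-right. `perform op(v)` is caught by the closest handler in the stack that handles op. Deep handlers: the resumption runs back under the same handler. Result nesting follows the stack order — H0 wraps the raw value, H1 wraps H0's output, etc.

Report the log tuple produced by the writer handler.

Working:
emit(-1) @ H0 ⇒ out+=-1
emit(4) @ H0 ⇒ out+=4
tell(0) @ H1 ⇒ log+=0
H0 returns [-1, 4, 0]
H1 returns ([-1, 4, 0], (0))
= ([-1, 4, 0], (0))

Answer: (0)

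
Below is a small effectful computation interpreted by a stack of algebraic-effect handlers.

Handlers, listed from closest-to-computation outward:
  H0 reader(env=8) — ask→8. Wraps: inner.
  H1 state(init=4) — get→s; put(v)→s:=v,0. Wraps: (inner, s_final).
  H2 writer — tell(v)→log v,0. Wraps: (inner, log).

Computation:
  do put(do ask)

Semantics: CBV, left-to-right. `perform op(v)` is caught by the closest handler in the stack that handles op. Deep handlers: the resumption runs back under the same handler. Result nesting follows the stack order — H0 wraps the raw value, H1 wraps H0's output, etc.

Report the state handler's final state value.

Answer: 8

Evaluation trace:
ask @ H0 ⇒ 8
put(8) @ H1 ⇒ s:=8
H0 returns 0
H1 returns (0, 8)
H2 returns ((0, 8), ())
= ((0, 8), ())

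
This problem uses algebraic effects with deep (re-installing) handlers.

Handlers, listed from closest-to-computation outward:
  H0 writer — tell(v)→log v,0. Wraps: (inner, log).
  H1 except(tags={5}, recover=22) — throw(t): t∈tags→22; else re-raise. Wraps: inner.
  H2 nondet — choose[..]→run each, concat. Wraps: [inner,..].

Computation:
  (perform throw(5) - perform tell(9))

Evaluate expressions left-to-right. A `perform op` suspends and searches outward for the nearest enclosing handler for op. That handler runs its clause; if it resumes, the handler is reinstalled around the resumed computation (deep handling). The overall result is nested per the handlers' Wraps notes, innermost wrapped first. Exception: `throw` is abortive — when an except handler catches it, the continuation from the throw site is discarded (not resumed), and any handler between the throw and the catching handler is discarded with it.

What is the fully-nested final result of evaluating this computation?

Evaluation trace:
throw(5) @ H1 caught ⇒ 22
H2 returns [22]
= [22]

Answer: [22]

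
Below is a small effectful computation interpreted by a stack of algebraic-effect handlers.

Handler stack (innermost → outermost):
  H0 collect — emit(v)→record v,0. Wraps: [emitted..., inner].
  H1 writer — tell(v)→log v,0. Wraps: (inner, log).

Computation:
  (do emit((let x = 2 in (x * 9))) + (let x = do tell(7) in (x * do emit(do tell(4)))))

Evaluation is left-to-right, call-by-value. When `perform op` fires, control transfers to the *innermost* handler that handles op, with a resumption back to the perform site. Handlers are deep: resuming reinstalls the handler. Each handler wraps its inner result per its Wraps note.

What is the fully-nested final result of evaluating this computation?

Answer: ([18, 0, 0], (7, 4))

Evaluation trace:
emit(18) @ H0 ⇒ out+=18
tell(7) @ H1 ⇒ log+=7
tell(4) @ H1 ⇒ log+=4
emit(0) @ H0 ⇒ out+=0
H0 returns [18, 0, 0]
H1 returns ([18, 0, 0], (7, 4))
= ([18, 0, 0], (7, 4))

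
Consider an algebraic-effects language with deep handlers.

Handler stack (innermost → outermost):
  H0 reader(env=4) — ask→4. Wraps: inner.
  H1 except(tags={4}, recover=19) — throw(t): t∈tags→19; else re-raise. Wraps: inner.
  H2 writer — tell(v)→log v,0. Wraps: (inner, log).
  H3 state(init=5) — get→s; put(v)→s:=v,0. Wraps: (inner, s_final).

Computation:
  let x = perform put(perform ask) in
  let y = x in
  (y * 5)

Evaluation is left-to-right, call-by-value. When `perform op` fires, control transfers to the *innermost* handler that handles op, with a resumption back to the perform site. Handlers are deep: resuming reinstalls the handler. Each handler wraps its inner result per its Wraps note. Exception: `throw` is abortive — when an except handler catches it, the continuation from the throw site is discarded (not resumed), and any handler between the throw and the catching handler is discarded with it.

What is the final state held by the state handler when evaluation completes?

Answer: 4

Step-by-step:
ask @ H0 ⇒ 4
put(4) @ H3 ⇒ s:=4
H0 returns 0
H1 returns 0
H2 returns (0, ())
H3 returns ((0, ()), 4)
= ((0, ()), 4)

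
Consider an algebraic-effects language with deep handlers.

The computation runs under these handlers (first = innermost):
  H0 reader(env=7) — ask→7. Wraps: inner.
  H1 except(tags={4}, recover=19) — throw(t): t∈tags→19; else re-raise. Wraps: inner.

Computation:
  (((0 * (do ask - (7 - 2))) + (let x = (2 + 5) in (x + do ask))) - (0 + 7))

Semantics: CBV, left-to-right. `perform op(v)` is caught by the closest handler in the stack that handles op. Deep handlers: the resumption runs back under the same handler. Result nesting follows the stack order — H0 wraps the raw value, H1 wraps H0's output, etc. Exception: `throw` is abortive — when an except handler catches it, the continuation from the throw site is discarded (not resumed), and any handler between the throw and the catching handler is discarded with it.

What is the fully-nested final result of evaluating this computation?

Answer: 7

Step-by-step:
ask @ H0 ⇒ 7
ask @ H0 ⇒ 7
H0 returns 7
H1 returns 7
= 7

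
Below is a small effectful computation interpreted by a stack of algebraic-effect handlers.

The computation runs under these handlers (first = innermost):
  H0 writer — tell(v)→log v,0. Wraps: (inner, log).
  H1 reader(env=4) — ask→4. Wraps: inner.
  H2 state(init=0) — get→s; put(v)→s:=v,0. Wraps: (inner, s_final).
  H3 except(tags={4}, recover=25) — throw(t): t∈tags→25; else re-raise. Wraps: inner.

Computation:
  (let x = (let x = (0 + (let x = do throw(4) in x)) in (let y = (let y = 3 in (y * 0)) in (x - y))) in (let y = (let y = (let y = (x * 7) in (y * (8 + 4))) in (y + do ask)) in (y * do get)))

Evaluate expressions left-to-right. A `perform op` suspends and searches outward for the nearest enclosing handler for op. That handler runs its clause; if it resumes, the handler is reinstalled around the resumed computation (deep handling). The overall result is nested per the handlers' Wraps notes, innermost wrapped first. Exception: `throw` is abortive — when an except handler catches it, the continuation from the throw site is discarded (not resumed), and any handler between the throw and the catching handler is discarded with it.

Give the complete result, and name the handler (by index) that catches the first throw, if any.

Answer: 25 ; first throw caught by: H3

Step-by-step:
throw(4) @ H3 caught ⇒ 25
= 25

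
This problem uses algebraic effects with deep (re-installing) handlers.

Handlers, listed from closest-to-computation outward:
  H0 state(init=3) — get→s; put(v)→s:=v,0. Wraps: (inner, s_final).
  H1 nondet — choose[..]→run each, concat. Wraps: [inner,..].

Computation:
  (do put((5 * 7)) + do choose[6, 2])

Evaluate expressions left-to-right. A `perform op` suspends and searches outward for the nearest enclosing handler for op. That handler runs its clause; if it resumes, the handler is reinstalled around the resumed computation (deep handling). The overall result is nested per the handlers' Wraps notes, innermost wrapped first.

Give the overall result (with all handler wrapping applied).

Step-by-step:
put(35) @ H0 ⇒ s:=35
choose[6, 2] @ H1
  branch[0] choose=6:
    H0 returns (6, 35)
    H1 returns [(6, 35)]
  branch[1] choose=2:
    H0 returns (2, 35)
    H1 returns [(2, 35)]
= [(6, 35), (2, 35)]

Answer: [(6, 35), (2, 35)]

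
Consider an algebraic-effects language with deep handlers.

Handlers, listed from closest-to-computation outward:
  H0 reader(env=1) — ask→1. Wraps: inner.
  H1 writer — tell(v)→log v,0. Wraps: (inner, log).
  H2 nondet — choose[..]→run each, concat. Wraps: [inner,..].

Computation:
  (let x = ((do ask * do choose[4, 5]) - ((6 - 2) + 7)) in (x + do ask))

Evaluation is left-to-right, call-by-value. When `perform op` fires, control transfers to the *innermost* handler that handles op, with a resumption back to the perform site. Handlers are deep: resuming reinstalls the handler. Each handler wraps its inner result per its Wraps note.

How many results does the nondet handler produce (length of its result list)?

Answer: 2

Step-by-step:
ask @ H0 ⇒ 1
choose[4, 5] @ H2
  branch[0] choose=4:
    ask @ H0 ⇒ 1
    H0 returns -6
    H1 returns (-6, ())
    H2 returns [(-6, ())]
  branch[1] choose=5:
    ask @ H0 ⇒ 1
    H0 returns -5
    H1 returns (-5, ())
    H2 returns [(-5, ())]
= [(-6, ()), (-5, ())]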